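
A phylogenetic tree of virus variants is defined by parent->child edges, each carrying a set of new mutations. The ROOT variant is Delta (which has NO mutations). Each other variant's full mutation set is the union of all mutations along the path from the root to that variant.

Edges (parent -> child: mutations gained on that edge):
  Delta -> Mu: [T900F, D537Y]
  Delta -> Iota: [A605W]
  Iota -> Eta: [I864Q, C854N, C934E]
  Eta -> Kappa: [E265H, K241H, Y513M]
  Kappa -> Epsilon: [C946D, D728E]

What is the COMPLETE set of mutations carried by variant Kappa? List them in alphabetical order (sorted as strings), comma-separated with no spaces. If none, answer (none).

Answer: A605W,C854N,C934E,E265H,I864Q,K241H,Y513M

Derivation:
At Delta: gained [] -> total []
At Iota: gained ['A605W'] -> total ['A605W']
At Eta: gained ['I864Q', 'C854N', 'C934E'] -> total ['A605W', 'C854N', 'C934E', 'I864Q']
At Kappa: gained ['E265H', 'K241H', 'Y513M'] -> total ['A605W', 'C854N', 'C934E', 'E265H', 'I864Q', 'K241H', 'Y513M']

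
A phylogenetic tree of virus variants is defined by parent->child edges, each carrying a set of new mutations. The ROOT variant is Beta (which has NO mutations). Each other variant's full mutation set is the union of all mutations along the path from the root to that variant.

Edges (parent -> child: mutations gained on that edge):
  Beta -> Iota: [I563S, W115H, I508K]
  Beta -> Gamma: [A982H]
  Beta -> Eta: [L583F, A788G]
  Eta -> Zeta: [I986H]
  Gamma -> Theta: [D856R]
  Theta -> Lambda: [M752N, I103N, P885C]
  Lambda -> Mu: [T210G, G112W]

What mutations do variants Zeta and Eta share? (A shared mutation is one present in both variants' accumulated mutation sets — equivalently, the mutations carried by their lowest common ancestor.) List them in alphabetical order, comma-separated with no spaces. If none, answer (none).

Answer: A788G,L583F

Derivation:
Accumulating mutations along path to Zeta:
  At Beta: gained [] -> total []
  At Eta: gained ['L583F', 'A788G'] -> total ['A788G', 'L583F']
  At Zeta: gained ['I986H'] -> total ['A788G', 'I986H', 'L583F']
Mutations(Zeta) = ['A788G', 'I986H', 'L583F']
Accumulating mutations along path to Eta:
  At Beta: gained [] -> total []
  At Eta: gained ['L583F', 'A788G'] -> total ['A788G', 'L583F']
Mutations(Eta) = ['A788G', 'L583F']
Intersection: ['A788G', 'I986H', 'L583F'] ∩ ['A788G', 'L583F'] = ['A788G', 'L583F']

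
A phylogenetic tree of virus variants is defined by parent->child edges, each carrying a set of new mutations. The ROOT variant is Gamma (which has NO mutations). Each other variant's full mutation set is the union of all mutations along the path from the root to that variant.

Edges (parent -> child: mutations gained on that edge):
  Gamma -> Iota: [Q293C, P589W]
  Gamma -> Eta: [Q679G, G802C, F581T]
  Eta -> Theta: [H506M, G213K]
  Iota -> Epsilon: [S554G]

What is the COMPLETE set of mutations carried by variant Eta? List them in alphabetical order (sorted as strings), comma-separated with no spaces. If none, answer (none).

Answer: F581T,G802C,Q679G

Derivation:
At Gamma: gained [] -> total []
At Eta: gained ['Q679G', 'G802C', 'F581T'] -> total ['F581T', 'G802C', 'Q679G']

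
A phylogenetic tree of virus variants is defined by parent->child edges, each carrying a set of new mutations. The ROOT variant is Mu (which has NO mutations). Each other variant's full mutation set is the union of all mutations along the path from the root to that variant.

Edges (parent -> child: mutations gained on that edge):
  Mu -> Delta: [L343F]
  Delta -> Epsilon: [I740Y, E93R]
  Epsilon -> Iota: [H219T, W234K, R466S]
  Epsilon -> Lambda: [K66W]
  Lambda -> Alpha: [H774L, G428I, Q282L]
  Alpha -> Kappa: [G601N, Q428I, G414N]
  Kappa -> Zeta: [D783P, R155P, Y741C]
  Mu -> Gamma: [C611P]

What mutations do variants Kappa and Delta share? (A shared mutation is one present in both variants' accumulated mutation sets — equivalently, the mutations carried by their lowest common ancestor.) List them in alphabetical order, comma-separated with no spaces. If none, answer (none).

Answer: L343F

Derivation:
Accumulating mutations along path to Kappa:
  At Mu: gained [] -> total []
  At Delta: gained ['L343F'] -> total ['L343F']
  At Epsilon: gained ['I740Y', 'E93R'] -> total ['E93R', 'I740Y', 'L343F']
  At Lambda: gained ['K66W'] -> total ['E93R', 'I740Y', 'K66W', 'L343F']
  At Alpha: gained ['H774L', 'G428I', 'Q282L'] -> total ['E93R', 'G428I', 'H774L', 'I740Y', 'K66W', 'L343F', 'Q282L']
  At Kappa: gained ['G601N', 'Q428I', 'G414N'] -> total ['E93R', 'G414N', 'G428I', 'G601N', 'H774L', 'I740Y', 'K66W', 'L343F', 'Q282L', 'Q428I']
Mutations(Kappa) = ['E93R', 'G414N', 'G428I', 'G601N', 'H774L', 'I740Y', 'K66W', 'L343F', 'Q282L', 'Q428I']
Accumulating mutations along path to Delta:
  At Mu: gained [] -> total []
  At Delta: gained ['L343F'] -> total ['L343F']
Mutations(Delta) = ['L343F']
Intersection: ['E93R', 'G414N', 'G428I', 'G601N', 'H774L', 'I740Y', 'K66W', 'L343F', 'Q282L', 'Q428I'] ∩ ['L343F'] = ['L343F']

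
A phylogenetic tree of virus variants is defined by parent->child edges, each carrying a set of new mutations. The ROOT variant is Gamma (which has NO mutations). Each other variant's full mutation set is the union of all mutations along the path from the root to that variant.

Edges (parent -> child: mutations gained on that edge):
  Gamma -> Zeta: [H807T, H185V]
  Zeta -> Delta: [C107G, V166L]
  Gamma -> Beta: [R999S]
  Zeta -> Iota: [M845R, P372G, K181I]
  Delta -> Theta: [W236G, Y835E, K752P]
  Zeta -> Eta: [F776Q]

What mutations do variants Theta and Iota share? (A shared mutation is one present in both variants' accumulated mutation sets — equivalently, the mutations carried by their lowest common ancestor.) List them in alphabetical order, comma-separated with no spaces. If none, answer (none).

Accumulating mutations along path to Theta:
  At Gamma: gained [] -> total []
  At Zeta: gained ['H807T', 'H185V'] -> total ['H185V', 'H807T']
  At Delta: gained ['C107G', 'V166L'] -> total ['C107G', 'H185V', 'H807T', 'V166L']
  At Theta: gained ['W236G', 'Y835E', 'K752P'] -> total ['C107G', 'H185V', 'H807T', 'K752P', 'V166L', 'W236G', 'Y835E']
Mutations(Theta) = ['C107G', 'H185V', 'H807T', 'K752P', 'V166L', 'W236G', 'Y835E']
Accumulating mutations along path to Iota:
  At Gamma: gained [] -> total []
  At Zeta: gained ['H807T', 'H185V'] -> total ['H185V', 'H807T']
  At Iota: gained ['M845R', 'P372G', 'K181I'] -> total ['H185V', 'H807T', 'K181I', 'M845R', 'P372G']
Mutations(Iota) = ['H185V', 'H807T', 'K181I', 'M845R', 'P372G']
Intersection: ['C107G', 'H185V', 'H807T', 'K752P', 'V166L', 'W236G', 'Y835E'] ∩ ['H185V', 'H807T', 'K181I', 'M845R', 'P372G'] = ['H185V', 'H807T']

Answer: H185V,H807T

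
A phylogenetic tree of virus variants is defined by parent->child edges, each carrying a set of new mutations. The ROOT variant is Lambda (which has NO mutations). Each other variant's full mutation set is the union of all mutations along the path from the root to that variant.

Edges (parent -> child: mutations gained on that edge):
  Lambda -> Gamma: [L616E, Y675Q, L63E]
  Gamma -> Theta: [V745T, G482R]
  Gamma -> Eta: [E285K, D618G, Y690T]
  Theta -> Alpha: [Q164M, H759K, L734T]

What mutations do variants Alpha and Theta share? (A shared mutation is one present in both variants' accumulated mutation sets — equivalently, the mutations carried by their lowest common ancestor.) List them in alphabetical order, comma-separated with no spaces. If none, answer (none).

Accumulating mutations along path to Alpha:
  At Lambda: gained [] -> total []
  At Gamma: gained ['L616E', 'Y675Q', 'L63E'] -> total ['L616E', 'L63E', 'Y675Q']
  At Theta: gained ['V745T', 'G482R'] -> total ['G482R', 'L616E', 'L63E', 'V745T', 'Y675Q']
  At Alpha: gained ['Q164M', 'H759K', 'L734T'] -> total ['G482R', 'H759K', 'L616E', 'L63E', 'L734T', 'Q164M', 'V745T', 'Y675Q']
Mutations(Alpha) = ['G482R', 'H759K', 'L616E', 'L63E', 'L734T', 'Q164M', 'V745T', 'Y675Q']
Accumulating mutations along path to Theta:
  At Lambda: gained [] -> total []
  At Gamma: gained ['L616E', 'Y675Q', 'L63E'] -> total ['L616E', 'L63E', 'Y675Q']
  At Theta: gained ['V745T', 'G482R'] -> total ['G482R', 'L616E', 'L63E', 'V745T', 'Y675Q']
Mutations(Theta) = ['G482R', 'L616E', 'L63E', 'V745T', 'Y675Q']
Intersection: ['G482R', 'H759K', 'L616E', 'L63E', 'L734T', 'Q164M', 'V745T', 'Y675Q'] ∩ ['G482R', 'L616E', 'L63E', 'V745T', 'Y675Q'] = ['G482R', 'L616E', 'L63E', 'V745T', 'Y675Q']

Answer: G482R,L616E,L63E,V745T,Y675Q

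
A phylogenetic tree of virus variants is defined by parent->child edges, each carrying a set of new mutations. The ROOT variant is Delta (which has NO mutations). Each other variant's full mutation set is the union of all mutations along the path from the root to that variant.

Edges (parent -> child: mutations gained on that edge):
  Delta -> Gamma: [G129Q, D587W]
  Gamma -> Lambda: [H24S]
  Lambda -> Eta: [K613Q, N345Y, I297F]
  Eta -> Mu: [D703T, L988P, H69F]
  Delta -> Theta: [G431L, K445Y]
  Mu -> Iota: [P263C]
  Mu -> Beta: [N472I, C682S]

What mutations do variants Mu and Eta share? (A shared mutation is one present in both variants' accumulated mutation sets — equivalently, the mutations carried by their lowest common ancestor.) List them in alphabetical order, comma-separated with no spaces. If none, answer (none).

Answer: D587W,G129Q,H24S,I297F,K613Q,N345Y

Derivation:
Accumulating mutations along path to Mu:
  At Delta: gained [] -> total []
  At Gamma: gained ['G129Q', 'D587W'] -> total ['D587W', 'G129Q']
  At Lambda: gained ['H24S'] -> total ['D587W', 'G129Q', 'H24S']
  At Eta: gained ['K613Q', 'N345Y', 'I297F'] -> total ['D587W', 'G129Q', 'H24S', 'I297F', 'K613Q', 'N345Y']
  At Mu: gained ['D703T', 'L988P', 'H69F'] -> total ['D587W', 'D703T', 'G129Q', 'H24S', 'H69F', 'I297F', 'K613Q', 'L988P', 'N345Y']
Mutations(Mu) = ['D587W', 'D703T', 'G129Q', 'H24S', 'H69F', 'I297F', 'K613Q', 'L988P', 'N345Y']
Accumulating mutations along path to Eta:
  At Delta: gained [] -> total []
  At Gamma: gained ['G129Q', 'D587W'] -> total ['D587W', 'G129Q']
  At Lambda: gained ['H24S'] -> total ['D587W', 'G129Q', 'H24S']
  At Eta: gained ['K613Q', 'N345Y', 'I297F'] -> total ['D587W', 'G129Q', 'H24S', 'I297F', 'K613Q', 'N345Y']
Mutations(Eta) = ['D587W', 'G129Q', 'H24S', 'I297F', 'K613Q', 'N345Y']
Intersection: ['D587W', 'D703T', 'G129Q', 'H24S', 'H69F', 'I297F', 'K613Q', 'L988P', 'N345Y'] ∩ ['D587W', 'G129Q', 'H24S', 'I297F', 'K613Q', 'N345Y'] = ['D587W', 'G129Q', 'H24S', 'I297F', 'K613Q', 'N345Y']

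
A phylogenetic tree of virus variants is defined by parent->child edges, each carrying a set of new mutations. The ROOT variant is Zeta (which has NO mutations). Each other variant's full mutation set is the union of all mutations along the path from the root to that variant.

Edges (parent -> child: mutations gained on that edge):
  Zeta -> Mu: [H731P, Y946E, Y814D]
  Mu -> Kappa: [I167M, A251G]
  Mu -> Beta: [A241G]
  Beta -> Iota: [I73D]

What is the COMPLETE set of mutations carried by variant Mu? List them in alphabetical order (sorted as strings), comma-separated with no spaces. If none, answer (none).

At Zeta: gained [] -> total []
At Mu: gained ['H731P', 'Y946E', 'Y814D'] -> total ['H731P', 'Y814D', 'Y946E']

Answer: H731P,Y814D,Y946E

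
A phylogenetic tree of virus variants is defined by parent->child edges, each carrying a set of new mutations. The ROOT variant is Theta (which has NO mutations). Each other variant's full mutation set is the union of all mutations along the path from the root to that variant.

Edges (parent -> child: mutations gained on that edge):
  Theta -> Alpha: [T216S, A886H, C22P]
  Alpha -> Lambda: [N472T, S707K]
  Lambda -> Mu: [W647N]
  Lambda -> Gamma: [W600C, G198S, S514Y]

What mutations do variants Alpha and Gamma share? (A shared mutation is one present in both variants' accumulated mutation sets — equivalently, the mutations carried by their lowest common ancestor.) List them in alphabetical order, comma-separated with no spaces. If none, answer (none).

Answer: A886H,C22P,T216S

Derivation:
Accumulating mutations along path to Alpha:
  At Theta: gained [] -> total []
  At Alpha: gained ['T216S', 'A886H', 'C22P'] -> total ['A886H', 'C22P', 'T216S']
Mutations(Alpha) = ['A886H', 'C22P', 'T216S']
Accumulating mutations along path to Gamma:
  At Theta: gained [] -> total []
  At Alpha: gained ['T216S', 'A886H', 'C22P'] -> total ['A886H', 'C22P', 'T216S']
  At Lambda: gained ['N472T', 'S707K'] -> total ['A886H', 'C22P', 'N472T', 'S707K', 'T216S']
  At Gamma: gained ['W600C', 'G198S', 'S514Y'] -> total ['A886H', 'C22P', 'G198S', 'N472T', 'S514Y', 'S707K', 'T216S', 'W600C']
Mutations(Gamma) = ['A886H', 'C22P', 'G198S', 'N472T', 'S514Y', 'S707K', 'T216S', 'W600C']
Intersection: ['A886H', 'C22P', 'T216S'] ∩ ['A886H', 'C22P', 'G198S', 'N472T', 'S514Y', 'S707K', 'T216S', 'W600C'] = ['A886H', 'C22P', 'T216S']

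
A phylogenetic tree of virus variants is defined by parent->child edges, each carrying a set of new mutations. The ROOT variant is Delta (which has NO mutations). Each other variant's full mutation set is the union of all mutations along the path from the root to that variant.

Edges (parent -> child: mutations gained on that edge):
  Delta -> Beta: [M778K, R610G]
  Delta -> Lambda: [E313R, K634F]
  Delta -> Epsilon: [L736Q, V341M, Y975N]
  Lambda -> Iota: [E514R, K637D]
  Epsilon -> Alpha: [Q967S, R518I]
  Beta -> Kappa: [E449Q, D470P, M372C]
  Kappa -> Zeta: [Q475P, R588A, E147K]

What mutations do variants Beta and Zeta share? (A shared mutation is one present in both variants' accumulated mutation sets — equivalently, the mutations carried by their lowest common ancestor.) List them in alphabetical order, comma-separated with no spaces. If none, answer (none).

Answer: M778K,R610G

Derivation:
Accumulating mutations along path to Beta:
  At Delta: gained [] -> total []
  At Beta: gained ['M778K', 'R610G'] -> total ['M778K', 'R610G']
Mutations(Beta) = ['M778K', 'R610G']
Accumulating mutations along path to Zeta:
  At Delta: gained [] -> total []
  At Beta: gained ['M778K', 'R610G'] -> total ['M778K', 'R610G']
  At Kappa: gained ['E449Q', 'D470P', 'M372C'] -> total ['D470P', 'E449Q', 'M372C', 'M778K', 'R610G']
  At Zeta: gained ['Q475P', 'R588A', 'E147K'] -> total ['D470P', 'E147K', 'E449Q', 'M372C', 'M778K', 'Q475P', 'R588A', 'R610G']
Mutations(Zeta) = ['D470P', 'E147K', 'E449Q', 'M372C', 'M778K', 'Q475P', 'R588A', 'R610G']
Intersection: ['M778K', 'R610G'] ∩ ['D470P', 'E147K', 'E449Q', 'M372C', 'M778K', 'Q475P', 'R588A', 'R610G'] = ['M778K', 'R610G']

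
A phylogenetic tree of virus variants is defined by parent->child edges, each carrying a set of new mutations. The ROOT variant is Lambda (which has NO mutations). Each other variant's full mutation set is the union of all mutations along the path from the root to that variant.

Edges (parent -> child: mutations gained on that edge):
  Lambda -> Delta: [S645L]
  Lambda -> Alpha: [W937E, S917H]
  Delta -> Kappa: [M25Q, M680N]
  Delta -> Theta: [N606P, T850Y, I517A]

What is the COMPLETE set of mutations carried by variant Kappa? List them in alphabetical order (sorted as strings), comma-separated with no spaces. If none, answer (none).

Answer: M25Q,M680N,S645L

Derivation:
At Lambda: gained [] -> total []
At Delta: gained ['S645L'] -> total ['S645L']
At Kappa: gained ['M25Q', 'M680N'] -> total ['M25Q', 'M680N', 'S645L']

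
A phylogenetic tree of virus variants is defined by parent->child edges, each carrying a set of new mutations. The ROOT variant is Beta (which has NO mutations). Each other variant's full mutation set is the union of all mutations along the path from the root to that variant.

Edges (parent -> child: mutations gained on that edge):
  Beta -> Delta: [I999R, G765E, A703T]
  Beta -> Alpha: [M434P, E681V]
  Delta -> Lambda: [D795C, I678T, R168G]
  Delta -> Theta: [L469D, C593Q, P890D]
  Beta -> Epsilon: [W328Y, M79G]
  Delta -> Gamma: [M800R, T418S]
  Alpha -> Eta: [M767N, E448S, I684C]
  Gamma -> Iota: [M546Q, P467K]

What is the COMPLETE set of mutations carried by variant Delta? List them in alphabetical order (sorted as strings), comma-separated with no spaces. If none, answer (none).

Answer: A703T,G765E,I999R

Derivation:
At Beta: gained [] -> total []
At Delta: gained ['I999R', 'G765E', 'A703T'] -> total ['A703T', 'G765E', 'I999R']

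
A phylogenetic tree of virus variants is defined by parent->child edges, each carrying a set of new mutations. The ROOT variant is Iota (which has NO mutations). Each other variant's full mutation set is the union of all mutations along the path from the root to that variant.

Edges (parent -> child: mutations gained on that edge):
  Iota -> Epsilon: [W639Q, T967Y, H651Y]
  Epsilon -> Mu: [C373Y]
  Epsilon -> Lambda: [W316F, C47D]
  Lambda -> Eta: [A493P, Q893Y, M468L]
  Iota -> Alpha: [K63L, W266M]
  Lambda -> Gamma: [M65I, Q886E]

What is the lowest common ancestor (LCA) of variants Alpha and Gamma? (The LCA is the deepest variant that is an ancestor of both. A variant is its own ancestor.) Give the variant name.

Path from root to Alpha: Iota -> Alpha
  ancestors of Alpha: {Iota, Alpha}
Path from root to Gamma: Iota -> Epsilon -> Lambda -> Gamma
  ancestors of Gamma: {Iota, Epsilon, Lambda, Gamma}
Common ancestors: {Iota}
Walk up from Gamma: Gamma (not in ancestors of Alpha), Lambda (not in ancestors of Alpha), Epsilon (not in ancestors of Alpha), Iota (in ancestors of Alpha)
Deepest common ancestor (LCA) = Iota

Answer: Iota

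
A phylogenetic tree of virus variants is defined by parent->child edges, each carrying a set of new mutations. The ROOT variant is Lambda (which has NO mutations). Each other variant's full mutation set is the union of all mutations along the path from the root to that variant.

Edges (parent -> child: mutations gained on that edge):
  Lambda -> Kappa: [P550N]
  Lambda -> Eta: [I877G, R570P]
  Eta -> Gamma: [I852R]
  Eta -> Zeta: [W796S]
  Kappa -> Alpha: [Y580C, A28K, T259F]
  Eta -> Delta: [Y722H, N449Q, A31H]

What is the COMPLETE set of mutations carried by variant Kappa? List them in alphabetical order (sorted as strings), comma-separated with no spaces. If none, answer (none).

At Lambda: gained [] -> total []
At Kappa: gained ['P550N'] -> total ['P550N']

Answer: P550N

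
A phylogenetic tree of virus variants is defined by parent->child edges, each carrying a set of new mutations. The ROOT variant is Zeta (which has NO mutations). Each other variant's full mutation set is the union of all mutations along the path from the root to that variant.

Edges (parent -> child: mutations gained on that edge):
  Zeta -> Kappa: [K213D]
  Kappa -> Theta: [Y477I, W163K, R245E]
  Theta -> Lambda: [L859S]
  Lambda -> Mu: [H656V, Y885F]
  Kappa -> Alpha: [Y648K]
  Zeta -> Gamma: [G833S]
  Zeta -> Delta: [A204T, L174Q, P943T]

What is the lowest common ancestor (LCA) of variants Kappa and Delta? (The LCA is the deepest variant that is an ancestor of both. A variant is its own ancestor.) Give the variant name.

Answer: Zeta

Derivation:
Path from root to Kappa: Zeta -> Kappa
  ancestors of Kappa: {Zeta, Kappa}
Path from root to Delta: Zeta -> Delta
  ancestors of Delta: {Zeta, Delta}
Common ancestors: {Zeta}
Walk up from Delta: Delta (not in ancestors of Kappa), Zeta (in ancestors of Kappa)
Deepest common ancestor (LCA) = Zeta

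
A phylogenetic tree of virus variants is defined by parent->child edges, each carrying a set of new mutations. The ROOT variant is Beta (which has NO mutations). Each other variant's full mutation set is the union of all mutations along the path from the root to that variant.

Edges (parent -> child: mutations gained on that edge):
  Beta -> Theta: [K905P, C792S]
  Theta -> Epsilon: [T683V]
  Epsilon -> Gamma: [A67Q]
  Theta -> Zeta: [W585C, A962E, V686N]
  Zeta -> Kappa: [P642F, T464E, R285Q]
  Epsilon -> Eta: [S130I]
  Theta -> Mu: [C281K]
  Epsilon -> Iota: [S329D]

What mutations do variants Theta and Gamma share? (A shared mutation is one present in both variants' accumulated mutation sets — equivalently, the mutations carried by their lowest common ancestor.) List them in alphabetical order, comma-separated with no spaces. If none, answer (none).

Accumulating mutations along path to Theta:
  At Beta: gained [] -> total []
  At Theta: gained ['K905P', 'C792S'] -> total ['C792S', 'K905P']
Mutations(Theta) = ['C792S', 'K905P']
Accumulating mutations along path to Gamma:
  At Beta: gained [] -> total []
  At Theta: gained ['K905P', 'C792S'] -> total ['C792S', 'K905P']
  At Epsilon: gained ['T683V'] -> total ['C792S', 'K905P', 'T683V']
  At Gamma: gained ['A67Q'] -> total ['A67Q', 'C792S', 'K905P', 'T683V']
Mutations(Gamma) = ['A67Q', 'C792S', 'K905P', 'T683V']
Intersection: ['C792S', 'K905P'] ∩ ['A67Q', 'C792S', 'K905P', 'T683V'] = ['C792S', 'K905P']

Answer: C792S,K905P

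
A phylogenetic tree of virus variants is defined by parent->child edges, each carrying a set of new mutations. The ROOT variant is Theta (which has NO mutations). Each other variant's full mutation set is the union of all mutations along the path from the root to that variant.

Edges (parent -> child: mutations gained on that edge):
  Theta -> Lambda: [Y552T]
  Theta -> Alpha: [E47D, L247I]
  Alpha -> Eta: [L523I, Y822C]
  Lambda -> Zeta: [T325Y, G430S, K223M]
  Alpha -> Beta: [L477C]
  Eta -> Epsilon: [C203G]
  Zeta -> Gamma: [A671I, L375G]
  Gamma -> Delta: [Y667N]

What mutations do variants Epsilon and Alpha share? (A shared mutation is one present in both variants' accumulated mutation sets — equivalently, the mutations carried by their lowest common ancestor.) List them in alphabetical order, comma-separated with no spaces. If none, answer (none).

Accumulating mutations along path to Epsilon:
  At Theta: gained [] -> total []
  At Alpha: gained ['E47D', 'L247I'] -> total ['E47D', 'L247I']
  At Eta: gained ['L523I', 'Y822C'] -> total ['E47D', 'L247I', 'L523I', 'Y822C']
  At Epsilon: gained ['C203G'] -> total ['C203G', 'E47D', 'L247I', 'L523I', 'Y822C']
Mutations(Epsilon) = ['C203G', 'E47D', 'L247I', 'L523I', 'Y822C']
Accumulating mutations along path to Alpha:
  At Theta: gained [] -> total []
  At Alpha: gained ['E47D', 'L247I'] -> total ['E47D', 'L247I']
Mutations(Alpha) = ['E47D', 'L247I']
Intersection: ['C203G', 'E47D', 'L247I', 'L523I', 'Y822C'] ∩ ['E47D', 'L247I'] = ['E47D', 'L247I']

Answer: E47D,L247I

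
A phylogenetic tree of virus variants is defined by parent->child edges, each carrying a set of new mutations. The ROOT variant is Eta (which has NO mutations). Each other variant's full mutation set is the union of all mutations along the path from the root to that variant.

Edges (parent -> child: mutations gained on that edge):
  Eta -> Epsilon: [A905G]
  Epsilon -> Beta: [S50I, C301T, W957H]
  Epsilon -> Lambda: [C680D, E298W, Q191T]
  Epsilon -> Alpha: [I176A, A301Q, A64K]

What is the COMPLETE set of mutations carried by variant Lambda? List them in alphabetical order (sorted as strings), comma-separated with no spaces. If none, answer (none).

Answer: A905G,C680D,E298W,Q191T

Derivation:
At Eta: gained [] -> total []
At Epsilon: gained ['A905G'] -> total ['A905G']
At Lambda: gained ['C680D', 'E298W', 'Q191T'] -> total ['A905G', 'C680D', 'E298W', 'Q191T']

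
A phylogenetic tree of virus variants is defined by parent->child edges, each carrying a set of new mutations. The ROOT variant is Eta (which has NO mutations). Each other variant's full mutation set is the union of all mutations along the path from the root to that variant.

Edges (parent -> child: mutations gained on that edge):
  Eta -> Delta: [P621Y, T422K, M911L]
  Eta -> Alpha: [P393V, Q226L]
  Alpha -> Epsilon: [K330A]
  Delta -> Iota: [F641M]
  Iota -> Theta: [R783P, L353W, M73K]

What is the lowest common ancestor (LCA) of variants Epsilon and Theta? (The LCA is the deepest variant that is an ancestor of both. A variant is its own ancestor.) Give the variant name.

Answer: Eta

Derivation:
Path from root to Epsilon: Eta -> Alpha -> Epsilon
  ancestors of Epsilon: {Eta, Alpha, Epsilon}
Path from root to Theta: Eta -> Delta -> Iota -> Theta
  ancestors of Theta: {Eta, Delta, Iota, Theta}
Common ancestors: {Eta}
Walk up from Theta: Theta (not in ancestors of Epsilon), Iota (not in ancestors of Epsilon), Delta (not in ancestors of Epsilon), Eta (in ancestors of Epsilon)
Deepest common ancestor (LCA) = Eta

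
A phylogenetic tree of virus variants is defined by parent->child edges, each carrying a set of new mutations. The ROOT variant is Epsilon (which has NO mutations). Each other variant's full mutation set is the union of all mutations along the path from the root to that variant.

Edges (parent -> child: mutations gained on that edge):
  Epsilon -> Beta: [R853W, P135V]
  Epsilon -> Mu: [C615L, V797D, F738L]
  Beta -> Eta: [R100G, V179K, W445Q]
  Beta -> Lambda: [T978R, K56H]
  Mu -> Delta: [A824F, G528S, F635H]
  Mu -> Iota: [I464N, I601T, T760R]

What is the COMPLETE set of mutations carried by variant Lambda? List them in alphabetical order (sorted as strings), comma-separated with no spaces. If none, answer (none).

At Epsilon: gained [] -> total []
At Beta: gained ['R853W', 'P135V'] -> total ['P135V', 'R853W']
At Lambda: gained ['T978R', 'K56H'] -> total ['K56H', 'P135V', 'R853W', 'T978R']

Answer: K56H,P135V,R853W,T978R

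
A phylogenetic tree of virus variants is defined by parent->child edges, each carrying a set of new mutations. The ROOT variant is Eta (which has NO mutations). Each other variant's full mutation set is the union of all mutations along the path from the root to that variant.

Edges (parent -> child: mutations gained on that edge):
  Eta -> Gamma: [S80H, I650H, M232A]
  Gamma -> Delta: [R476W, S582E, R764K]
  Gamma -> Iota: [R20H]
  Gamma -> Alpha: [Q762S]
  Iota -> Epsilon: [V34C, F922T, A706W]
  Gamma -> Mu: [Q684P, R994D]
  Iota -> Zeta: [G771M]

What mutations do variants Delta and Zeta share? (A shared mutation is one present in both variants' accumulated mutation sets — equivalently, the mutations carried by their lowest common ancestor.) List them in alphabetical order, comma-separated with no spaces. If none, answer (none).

Accumulating mutations along path to Delta:
  At Eta: gained [] -> total []
  At Gamma: gained ['S80H', 'I650H', 'M232A'] -> total ['I650H', 'M232A', 'S80H']
  At Delta: gained ['R476W', 'S582E', 'R764K'] -> total ['I650H', 'M232A', 'R476W', 'R764K', 'S582E', 'S80H']
Mutations(Delta) = ['I650H', 'M232A', 'R476W', 'R764K', 'S582E', 'S80H']
Accumulating mutations along path to Zeta:
  At Eta: gained [] -> total []
  At Gamma: gained ['S80H', 'I650H', 'M232A'] -> total ['I650H', 'M232A', 'S80H']
  At Iota: gained ['R20H'] -> total ['I650H', 'M232A', 'R20H', 'S80H']
  At Zeta: gained ['G771M'] -> total ['G771M', 'I650H', 'M232A', 'R20H', 'S80H']
Mutations(Zeta) = ['G771M', 'I650H', 'M232A', 'R20H', 'S80H']
Intersection: ['I650H', 'M232A', 'R476W', 'R764K', 'S582E', 'S80H'] ∩ ['G771M', 'I650H', 'M232A', 'R20H', 'S80H'] = ['I650H', 'M232A', 'S80H']

Answer: I650H,M232A,S80H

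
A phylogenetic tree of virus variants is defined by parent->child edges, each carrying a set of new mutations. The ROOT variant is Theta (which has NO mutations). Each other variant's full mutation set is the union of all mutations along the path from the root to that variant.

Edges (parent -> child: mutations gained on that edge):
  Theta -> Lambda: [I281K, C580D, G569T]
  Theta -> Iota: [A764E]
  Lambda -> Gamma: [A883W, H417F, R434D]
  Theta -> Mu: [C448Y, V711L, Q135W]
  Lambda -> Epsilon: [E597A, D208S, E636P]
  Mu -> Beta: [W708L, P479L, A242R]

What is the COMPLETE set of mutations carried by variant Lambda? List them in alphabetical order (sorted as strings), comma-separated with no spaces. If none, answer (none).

Answer: C580D,G569T,I281K

Derivation:
At Theta: gained [] -> total []
At Lambda: gained ['I281K', 'C580D', 'G569T'] -> total ['C580D', 'G569T', 'I281K']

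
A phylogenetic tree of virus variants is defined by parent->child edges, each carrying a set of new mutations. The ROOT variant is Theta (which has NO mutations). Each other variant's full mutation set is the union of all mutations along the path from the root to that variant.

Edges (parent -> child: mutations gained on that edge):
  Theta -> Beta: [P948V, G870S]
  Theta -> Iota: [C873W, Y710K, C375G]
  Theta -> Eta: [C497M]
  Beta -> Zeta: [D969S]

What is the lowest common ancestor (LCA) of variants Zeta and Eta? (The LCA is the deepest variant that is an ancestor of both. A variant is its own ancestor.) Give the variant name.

Path from root to Zeta: Theta -> Beta -> Zeta
  ancestors of Zeta: {Theta, Beta, Zeta}
Path from root to Eta: Theta -> Eta
  ancestors of Eta: {Theta, Eta}
Common ancestors: {Theta}
Walk up from Eta: Eta (not in ancestors of Zeta), Theta (in ancestors of Zeta)
Deepest common ancestor (LCA) = Theta

Answer: Theta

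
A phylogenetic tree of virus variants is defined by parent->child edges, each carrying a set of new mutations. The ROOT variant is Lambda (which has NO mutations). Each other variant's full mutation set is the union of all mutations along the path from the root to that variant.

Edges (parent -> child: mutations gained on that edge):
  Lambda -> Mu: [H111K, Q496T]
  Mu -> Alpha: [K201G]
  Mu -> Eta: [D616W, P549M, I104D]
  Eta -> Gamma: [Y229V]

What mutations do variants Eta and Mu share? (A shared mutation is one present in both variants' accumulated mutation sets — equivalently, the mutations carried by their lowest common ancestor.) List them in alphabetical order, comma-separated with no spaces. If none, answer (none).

Accumulating mutations along path to Eta:
  At Lambda: gained [] -> total []
  At Mu: gained ['H111K', 'Q496T'] -> total ['H111K', 'Q496T']
  At Eta: gained ['D616W', 'P549M', 'I104D'] -> total ['D616W', 'H111K', 'I104D', 'P549M', 'Q496T']
Mutations(Eta) = ['D616W', 'H111K', 'I104D', 'P549M', 'Q496T']
Accumulating mutations along path to Mu:
  At Lambda: gained [] -> total []
  At Mu: gained ['H111K', 'Q496T'] -> total ['H111K', 'Q496T']
Mutations(Mu) = ['H111K', 'Q496T']
Intersection: ['D616W', 'H111K', 'I104D', 'P549M', 'Q496T'] ∩ ['H111K', 'Q496T'] = ['H111K', 'Q496T']

Answer: H111K,Q496T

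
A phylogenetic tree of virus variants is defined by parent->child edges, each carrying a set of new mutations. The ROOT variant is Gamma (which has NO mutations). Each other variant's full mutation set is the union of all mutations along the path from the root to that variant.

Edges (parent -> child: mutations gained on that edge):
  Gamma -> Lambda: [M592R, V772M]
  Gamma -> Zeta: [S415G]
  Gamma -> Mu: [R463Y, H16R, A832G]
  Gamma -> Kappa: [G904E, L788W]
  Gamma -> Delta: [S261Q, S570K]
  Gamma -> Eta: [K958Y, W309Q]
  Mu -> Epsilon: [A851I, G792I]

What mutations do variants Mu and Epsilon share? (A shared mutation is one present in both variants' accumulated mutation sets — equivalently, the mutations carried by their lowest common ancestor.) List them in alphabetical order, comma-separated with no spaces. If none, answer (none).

Accumulating mutations along path to Mu:
  At Gamma: gained [] -> total []
  At Mu: gained ['R463Y', 'H16R', 'A832G'] -> total ['A832G', 'H16R', 'R463Y']
Mutations(Mu) = ['A832G', 'H16R', 'R463Y']
Accumulating mutations along path to Epsilon:
  At Gamma: gained [] -> total []
  At Mu: gained ['R463Y', 'H16R', 'A832G'] -> total ['A832G', 'H16R', 'R463Y']
  At Epsilon: gained ['A851I', 'G792I'] -> total ['A832G', 'A851I', 'G792I', 'H16R', 'R463Y']
Mutations(Epsilon) = ['A832G', 'A851I', 'G792I', 'H16R', 'R463Y']
Intersection: ['A832G', 'H16R', 'R463Y'] ∩ ['A832G', 'A851I', 'G792I', 'H16R', 'R463Y'] = ['A832G', 'H16R', 'R463Y']

Answer: A832G,H16R,R463Y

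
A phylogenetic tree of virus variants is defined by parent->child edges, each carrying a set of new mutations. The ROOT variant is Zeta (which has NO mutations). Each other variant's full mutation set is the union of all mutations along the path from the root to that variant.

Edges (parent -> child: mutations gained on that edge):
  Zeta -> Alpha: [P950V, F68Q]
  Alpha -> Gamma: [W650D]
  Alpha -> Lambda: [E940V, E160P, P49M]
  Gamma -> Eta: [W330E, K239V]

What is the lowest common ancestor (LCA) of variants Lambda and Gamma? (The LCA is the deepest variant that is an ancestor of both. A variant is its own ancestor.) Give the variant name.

Answer: Alpha

Derivation:
Path from root to Lambda: Zeta -> Alpha -> Lambda
  ancestors of Lambda: {Zeta, Alpha, Lambda}
Path from root to Gamma: Zeta -> Alpha -> Gamma
  ancestors of Gamma: {Zeta, Alpha, Gamma}
Common ancestors: {Zeta, Alpha}
Walk up from Gamma: Gamma (not in ancestors of Lambda), Alpha (in ancestors of Lambda), Zeta (in ancestors of Lambda)
Deepest common ancestor (LCA) = Alpha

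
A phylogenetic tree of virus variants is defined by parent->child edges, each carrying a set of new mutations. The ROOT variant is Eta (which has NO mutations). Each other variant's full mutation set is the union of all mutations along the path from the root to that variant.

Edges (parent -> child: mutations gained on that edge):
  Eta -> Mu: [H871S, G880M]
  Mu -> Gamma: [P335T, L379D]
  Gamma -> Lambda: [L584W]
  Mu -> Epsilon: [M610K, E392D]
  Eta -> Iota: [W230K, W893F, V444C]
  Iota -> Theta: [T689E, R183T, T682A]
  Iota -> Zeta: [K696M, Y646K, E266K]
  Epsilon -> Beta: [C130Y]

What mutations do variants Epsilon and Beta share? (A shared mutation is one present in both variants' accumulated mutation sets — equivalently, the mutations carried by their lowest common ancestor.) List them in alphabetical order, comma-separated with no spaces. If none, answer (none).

Accumulating mutations along path to Epsilon:
  At Eta: gained [] -> total []
  At Mu: gained ['H871S', 'G880M'] -> total ['G880M', 'H871S']
  At Epsilon: gained ['M610K', 'E392D'] -> total ['E392D', 'G880M', 'H871S', 'M610K']
Mutations(Epsilon) = ['E392D', 'G880M', 'H871S', 'M610K']
Accumulating mutations along path to Beta:
  At Eta: gained [] -> total []
  At Mu: gained ['H871S', 'G880M'] -> total ['G880M', 'H871S']
  At Epsilon: gained ['M610K', 'E392D'] -> total ['E392D', 'G880M', 'H871S', 'M610K']
  At Beta: gained ['C130Y'] -> total ['C130Y', 'E392D', 'G880M', 'H871S', 'M610K']
Mutations(Beta) = ['C130Y', 'E392D', 'G880M', 'H871S', 'M610K']
Intersection: ['E392D', 'G880M', 'H871S', 'M610K'] ∩ ['C130Y', 'E392D', 'G880M', 'H871S', 'M610K'] = ['E392D', 'G880M', 'H871S', 'M610K']

Answer: E392D,G880M,H871S,M610K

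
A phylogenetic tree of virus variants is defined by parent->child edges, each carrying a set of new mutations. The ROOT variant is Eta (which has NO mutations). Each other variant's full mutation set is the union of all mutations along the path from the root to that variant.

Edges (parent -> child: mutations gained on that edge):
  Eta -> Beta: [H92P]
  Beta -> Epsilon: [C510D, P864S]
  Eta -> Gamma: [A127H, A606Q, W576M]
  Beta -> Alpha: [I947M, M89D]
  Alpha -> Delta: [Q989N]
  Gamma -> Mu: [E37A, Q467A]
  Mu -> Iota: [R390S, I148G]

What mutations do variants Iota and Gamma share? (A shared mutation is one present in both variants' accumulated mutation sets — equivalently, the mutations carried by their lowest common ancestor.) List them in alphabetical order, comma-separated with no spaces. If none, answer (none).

Answer: A127H,A606Q,W576M

Derivation:
Accumulating mutations along path to Iota:
  At Eta: gained [] -> total []
  At Gamma: gained ['A127H', 'A606Q', 'W576M'] -> total ['A127H', 'A606Q', 'W576M']
  At Mu: gained ['E37A', 'Q467A'] -> total ['A127H', 'A606Q', 'E37A', 'Q467A', 'W576M']
  At Iota: gained ['R390S', 'I148G'] -> total ['A127H', 'A606Q', 'E37A', 'I148G', 'Q467A', 'R390S', 'W576M']
Mutations(Iota) = ['A127H', 'A606Q', 'E37A', 'I148G', 'Q467A', 'R390S', 'W576M']
Accumulating mutations along path to Gamma:
  At Eta: gained [] -> total []
  At Gamma: gained ['A127H', 'A606Q', 'W576M'] -> total ['A127H', 'A606Q', 'W576M']
Mutations(Gamma) = ['A127H', 'A606Q', 'W576M']
Intersection: ['A127H', 'A606Q', 'E37A', 'I148G', 'Q467A', 'R390S', 'W576M'] ∩ ['A127H', 'A606Q', 'W576M'] = ['A127H', 'A606Q', 'W576M']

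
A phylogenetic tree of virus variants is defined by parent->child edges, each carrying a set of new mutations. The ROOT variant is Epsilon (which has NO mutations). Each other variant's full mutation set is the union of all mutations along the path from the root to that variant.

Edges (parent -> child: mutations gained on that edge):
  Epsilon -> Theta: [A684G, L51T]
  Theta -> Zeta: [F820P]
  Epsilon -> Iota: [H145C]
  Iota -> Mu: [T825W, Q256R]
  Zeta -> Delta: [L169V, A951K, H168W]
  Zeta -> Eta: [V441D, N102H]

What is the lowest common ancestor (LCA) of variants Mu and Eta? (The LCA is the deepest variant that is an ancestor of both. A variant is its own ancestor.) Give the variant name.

Answer: Epsilon

Derivation:
Path from root to Mu: Epsilon -> Iota -> Mu
  ancestors of Mu: {Epsilon, Iota, Mu}
Path from root to Eta: Epsilon -> Theta -> Zeta -> Eta
  ancestors of Eta: {Epsilon, Theta, Zeta, Eta}
Common ancestors: {Epsilon}
Walk up from Eta: Eta (not in ancestors of Mu), Zeta (not in ancestors of Mu), Theta (not in ancestors of Mu), Epsilon (in ancestors of Mu)
Deepest common ancestor (LCA) = Epsilon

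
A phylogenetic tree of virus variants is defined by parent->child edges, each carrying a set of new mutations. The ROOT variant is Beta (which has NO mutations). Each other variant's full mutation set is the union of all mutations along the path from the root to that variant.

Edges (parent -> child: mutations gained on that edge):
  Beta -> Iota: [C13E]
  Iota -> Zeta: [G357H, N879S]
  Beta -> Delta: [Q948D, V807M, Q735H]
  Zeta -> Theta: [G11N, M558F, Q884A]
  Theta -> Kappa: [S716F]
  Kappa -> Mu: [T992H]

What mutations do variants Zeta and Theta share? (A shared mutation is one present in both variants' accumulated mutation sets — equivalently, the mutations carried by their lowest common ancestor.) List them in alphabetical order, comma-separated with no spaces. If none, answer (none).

Answer: C13E,G357H,N879S

Derivation:
Accumulating mutations along path to Zeta:
  At Beta: gained [] -> total []
  At Iota: gained ['C13E'] -> total ['C13E']
  At Zeta: gained ['G357H', 'N879S'] -> total ['C13E', 'G357H', 'N879S']
Mutations(Zeta) = ['C13E', 'G357H', 'N879S']
Accumulating mutations along path to Theta:
  At Beta: gained [] -> total []
  At Iota: gained ['C13E'] -> total ['C13E']
  At Zeta: gained ['G357H', 'N879S'] -> total ['C13E', 'G357H', 'N879S']
  At Theta: gained ['G11N', 'M558F', 'Q884A'] -> total ['C13E', 'G11N', 'G357H', 'M558F', 'N879S', 'Q884A']
Mutations(Theta) = ['C13E', 'G11N', 'G357H', 'M558F', 'N879S', 'Q884A']
Intersection: ['C13E', 'G357H', 'N879S'] ∩ ['C13E', 'G11N', 'G357H', 'M558F', 'N879S', 'Q884A'] = ['C13E', 'G357H', 'N879S']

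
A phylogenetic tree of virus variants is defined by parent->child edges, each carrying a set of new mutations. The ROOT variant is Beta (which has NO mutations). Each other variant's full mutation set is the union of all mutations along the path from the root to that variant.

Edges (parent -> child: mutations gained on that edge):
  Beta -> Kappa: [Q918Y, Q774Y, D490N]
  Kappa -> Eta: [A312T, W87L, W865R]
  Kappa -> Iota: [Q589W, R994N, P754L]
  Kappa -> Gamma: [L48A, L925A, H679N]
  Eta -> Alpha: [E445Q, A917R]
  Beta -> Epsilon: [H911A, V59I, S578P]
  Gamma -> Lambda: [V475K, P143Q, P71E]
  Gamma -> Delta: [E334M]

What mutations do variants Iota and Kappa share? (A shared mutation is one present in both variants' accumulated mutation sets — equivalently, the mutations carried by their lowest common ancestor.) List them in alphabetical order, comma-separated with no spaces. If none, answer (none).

Accumulating mutations along path to Iota:
  At Beta: gained [] -> total []
  At Kappa: gained ['Q918Y', 'Q774Y', 'D490N'] -> total ['D490N', 'Q774Y', 'Q918Y']
  At Iota: gained ['Q589W', 'R994N', 'P754L'] -> total ['D490N', 'P754L', 'Q589W', 'Q774Y', 'Q918Y', 'R994N']
Mutations(Iota) = ['D490N', 'P754L', 'Q589W', 'Q774Y', 'Q918Y', 'R994N']
Accumulating mutations along path to Kappa:
  At Beta: gained [] -> total []
  At Kappa: gained ['Q918Y', 'Q774Y', 'D490N'] -> total ['D490N', 'Q774Y', 'Q918Y']
Mutations(Kappa) = ['D490N', 'Q774Y', 'Q918Y']
Intersection: ['D490N', 'P754L', 'Q589W', 'Q774Y', 'Q918Y', 'R994N'] ∩ ['D490N', 'Q774Y', 'Q918Y'] = ['D490N', 'Q774Y', 'Q918Y']

Answer: D490N,Q774Y,Q918Y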